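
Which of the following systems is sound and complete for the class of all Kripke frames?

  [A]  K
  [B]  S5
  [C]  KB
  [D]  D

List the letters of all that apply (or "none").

(A) K is determined by exactly this class.
(B) S5 is determined by the class of reflexive, symmetric, and transitive frames.
(C) KB is determined by the class of symmetric frames.
(D) D is determined by the class of serial frames.

A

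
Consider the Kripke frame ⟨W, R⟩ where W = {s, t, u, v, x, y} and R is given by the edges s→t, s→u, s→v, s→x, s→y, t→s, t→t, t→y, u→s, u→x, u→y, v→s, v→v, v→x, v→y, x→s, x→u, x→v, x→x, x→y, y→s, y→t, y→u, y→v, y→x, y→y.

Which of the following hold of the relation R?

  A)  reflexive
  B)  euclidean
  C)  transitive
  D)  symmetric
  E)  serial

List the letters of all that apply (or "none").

D, E

(A) not reflexive: not s R s.
(B) not euclidean: s R t and s R u but not t R u.
(C) not transitive: s R t and t R s but not s R s.
(D) symmetric: every R-edge is matched by its reverse.
(E) serial: every world has an R-successor.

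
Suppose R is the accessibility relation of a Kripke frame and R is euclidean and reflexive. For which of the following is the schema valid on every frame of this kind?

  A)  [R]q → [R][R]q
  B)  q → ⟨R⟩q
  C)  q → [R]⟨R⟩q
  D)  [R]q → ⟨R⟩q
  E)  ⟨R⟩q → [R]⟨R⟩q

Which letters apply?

A reflexive euclidean relation is also symmetric (from wRw and wRv the euclidean condition gives vRw) and hence transitive; it is an equivalence relation.
(A) [R]q → [R][R]q (axiom 4) characterises the transitive frames. Every such R is transitive — valid.
(B) the dual of axiom T: valid iff R is reflexive. Every such R is reflexive — valid.
(C) q → [R]⟨R⟩q (axiom B) characterises the symmetric frames. Every such R is symmetric — valid.
(D) [R]q → ⟨R⟩q is axiom D; it is valid on a frame exactly when R is serial. Every such R is serial, so valid.
(E) axiom 5: valid iff R is euclidean. Every such R is euclidean — valid.

A, B, C, D, E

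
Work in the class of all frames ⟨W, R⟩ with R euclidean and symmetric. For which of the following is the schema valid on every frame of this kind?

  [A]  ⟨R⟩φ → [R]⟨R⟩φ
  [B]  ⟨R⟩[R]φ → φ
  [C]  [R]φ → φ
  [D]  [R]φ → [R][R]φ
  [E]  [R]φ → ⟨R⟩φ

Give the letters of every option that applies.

A symmetric euclidean relation is transitive (uRv and vRw give vRu by symmetry, then uRw by the euclidean condition, applied at v).
(A) axiom 5: valid iff R is euclidean. Every such R is euclidean — valid.
(B) ⟨R⟩[R]φ → φ is the dual of axiom B, which corresponds to symmetry. Every such R is symmetric — valid.
(C) [R]φ → φ is axiom T; it is valid on a frame exactly when R is reflexive. Such an R need not be reflexive, so not valid.
(D) [R]φ → [R][R]φ (axiom 4) characterises the transitive frames. Every such R is transitive — valid.
(E) [R]φ → ⟨R⟩φ is axiom D; it is valid on a frame exactly when R is serial. Such an R need not be serial, so not valid.

A, B, D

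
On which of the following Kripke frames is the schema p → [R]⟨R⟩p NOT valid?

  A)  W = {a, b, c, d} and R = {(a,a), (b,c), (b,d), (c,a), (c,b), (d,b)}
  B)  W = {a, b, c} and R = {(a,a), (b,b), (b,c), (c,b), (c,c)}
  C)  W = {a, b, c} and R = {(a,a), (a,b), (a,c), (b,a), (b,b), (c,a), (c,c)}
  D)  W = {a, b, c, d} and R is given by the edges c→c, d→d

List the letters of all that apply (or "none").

A

The schema p → [R]⟨R⟩p is axiom B; it is valid on a frame iff R is symmetric.
(A) R is not symmetric (c R a but not a R c), so the schema fails here.
(B) R is symmetric (every R-edge is matched by its reverse), so the schema is valid here.
(C) R is symmetric (every R-edge is matched by its reverse), so the schema is valid here.
(D) R is symmetric (every R-edge is matched by its reverse), so the schema is valid here.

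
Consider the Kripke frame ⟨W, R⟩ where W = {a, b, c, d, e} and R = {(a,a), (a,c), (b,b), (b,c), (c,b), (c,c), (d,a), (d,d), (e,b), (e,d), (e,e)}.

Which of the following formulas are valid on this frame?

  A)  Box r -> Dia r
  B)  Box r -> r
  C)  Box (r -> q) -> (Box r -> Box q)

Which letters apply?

R is reflexive: each world relates to itself.
R is serial: every world has an R-successor.
(A) axiom D: valid iff R is serial. R is serial — valid.
(B) axiom T: valid iff R is reflexive. R is reflexive — valid.
(C) Box (r -> q) -> (Box r -> Box q) is axiom K, valid on every Kripke frame — valid.

A, B, C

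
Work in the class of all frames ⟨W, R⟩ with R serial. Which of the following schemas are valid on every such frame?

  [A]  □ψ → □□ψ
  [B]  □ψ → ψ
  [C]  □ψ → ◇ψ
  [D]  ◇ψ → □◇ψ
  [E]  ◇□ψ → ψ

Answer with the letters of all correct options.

C

(A) □ψ → □□ψ is axiom 4; it is valid on a frame exactly when R is transitive. Such an R need not be transitive, so not valid.
(B) axiom T: valid iff R is reflexive. Such an R need not be reflexive — not valid.
(C) □ψ → ◇ψ is axiom D; it is valid on a frame exactly when R is serial. Every such R is serial, so valid.
(D) ◇ψ → □◇ψ (axiom 5) characterises the euclidean frames. Such an R need not be euclidean — not valid.
(E) ◇□ψ → ψ is the dual of axiom B; it is valid on a frame exactly when R is symmetric. Such an R need not be symmetric, so not valid.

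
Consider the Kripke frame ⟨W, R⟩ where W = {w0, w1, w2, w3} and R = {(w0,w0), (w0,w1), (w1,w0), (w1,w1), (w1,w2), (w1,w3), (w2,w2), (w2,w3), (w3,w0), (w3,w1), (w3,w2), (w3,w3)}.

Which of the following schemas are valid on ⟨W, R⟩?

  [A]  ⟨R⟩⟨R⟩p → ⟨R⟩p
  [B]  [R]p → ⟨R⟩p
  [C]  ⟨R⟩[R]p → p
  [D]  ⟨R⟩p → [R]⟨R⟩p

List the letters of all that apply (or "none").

B

R is not symmetric: w1 R w2 but not w2 R w1.
R is not transitive: w0 R w1 and w1 R w2 but not w0 R w2.
R is not euclidean: w1 R w0 and w1 R w2 but not w0 R w2.
R is serial: every world has an R-successor.
(A) ⟨R⟩⟨R⟩p → ⟨R⟩p (the dual of axiom 4) characterises the transitive frames. R is not transitive — not valid.
(B) axiom D: valid iff R is serial. R is serial — valid.
(C) ⟨R⟩[R]p → p (the dual of axiom B) characterises the symmetric frames. R is not symmetric — not valid.
(D) ⟨R⟩p → [R]⟨R⟩p is axiom 5; it is valid on a frame exactly when R is euclidean. R is not euclidean, so not valid.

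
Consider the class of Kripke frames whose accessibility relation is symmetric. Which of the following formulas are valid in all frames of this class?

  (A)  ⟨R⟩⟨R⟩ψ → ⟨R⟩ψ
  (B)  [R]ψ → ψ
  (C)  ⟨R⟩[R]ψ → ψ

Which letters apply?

(A) ⟨R⟩⟨R⟩ψ → ⟨R⟩ψ is the dual of axiom 4, which corresponds to transitivity. Such an R need not be transitive — not valid.
(B) [R]ψ → ψ is axiom T, which corresponds to reflexivity. Such an R need not be reflexive — not valid.
(C) ⟨R⟩[R]ψ → ψ is the dual of axiom B; it is valid on a frame exactly when R is symmetric. Every such R is symmetric, so valid.

C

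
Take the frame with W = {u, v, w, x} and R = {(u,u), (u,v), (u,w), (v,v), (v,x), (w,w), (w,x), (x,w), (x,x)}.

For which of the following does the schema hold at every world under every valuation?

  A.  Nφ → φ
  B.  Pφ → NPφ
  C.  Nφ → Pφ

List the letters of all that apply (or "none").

A, C

R is reflexive: each world relates to itself.
R is not euclidean: u R v and u R u but not v R u.
R is serial: every world has an R-successor.
(A) axiom T: valid iff R is reflexive. R is reflexive — valid.
(B) axiom 5: valid iff R is euclidean. R is not euclidean — not valid.
(C) Nφ → Pφ is axiom D, which corresponds to seriality. R is serial — valid.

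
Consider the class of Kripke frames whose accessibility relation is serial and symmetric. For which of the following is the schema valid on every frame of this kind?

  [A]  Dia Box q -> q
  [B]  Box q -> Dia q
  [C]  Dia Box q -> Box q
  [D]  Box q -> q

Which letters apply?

(A) Dia Box q -> q is the dual of axiom B, which corresponds to symmetry. Every such R is symmetric — valid.
(B) Box q -> Dia q (axiom D) characterises the serial frames. Every such R is serial — valid.
(C) Dia Box q -> Box q (the dual of axiom 5) characterises the euclidean frames. Such an R need not be euclidean — not valid.
(D) Box q -> q is axiom T, which corresponds to reflexivity. Such an R need not be reflexive — not valid.

A, B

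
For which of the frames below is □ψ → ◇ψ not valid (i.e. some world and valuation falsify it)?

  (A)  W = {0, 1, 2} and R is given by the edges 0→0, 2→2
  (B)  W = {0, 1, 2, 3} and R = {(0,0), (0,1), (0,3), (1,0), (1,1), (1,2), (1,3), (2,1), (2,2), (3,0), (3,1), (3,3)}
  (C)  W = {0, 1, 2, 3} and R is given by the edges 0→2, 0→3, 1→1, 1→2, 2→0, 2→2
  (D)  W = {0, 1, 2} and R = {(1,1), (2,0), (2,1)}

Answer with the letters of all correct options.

A, C, D

The schema □ψ → ◇ψ is axiom D; it is valid on a frame iff R is serial.
(A) R is not serial (1 has no R-successor), so the schema fails here.
(B) R is serial (every world has an R-successor), so the schema is valid here.
(C) R is not serial (3 has no R-successor), so the schema fails here.
(D) R is not serial (0 has no R-successor), so the schema fails here.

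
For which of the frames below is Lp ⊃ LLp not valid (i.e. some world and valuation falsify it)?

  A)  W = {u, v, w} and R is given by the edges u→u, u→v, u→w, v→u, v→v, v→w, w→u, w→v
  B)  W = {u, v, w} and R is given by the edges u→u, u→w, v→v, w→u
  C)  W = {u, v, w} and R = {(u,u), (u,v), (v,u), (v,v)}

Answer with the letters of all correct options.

The schema Lp ⊃ LLp is axiom 4; it is valid on a frame iff R is transitive.
(A) R is not transitive (w R u and u R w but not w R w), so the schema fails here.
(B) R is not transitive (w R u and u R w but not w R w), so the schema fails here.
(C) R is transitive (R is closed under composition), so the schema is valid here.

A, B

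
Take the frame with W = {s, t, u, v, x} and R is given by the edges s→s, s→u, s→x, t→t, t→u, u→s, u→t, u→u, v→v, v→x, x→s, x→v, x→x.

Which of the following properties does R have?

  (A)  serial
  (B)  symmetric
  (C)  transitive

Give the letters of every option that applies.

(A) serial: every world has an R-successor.
(B) symmetric: every R-edge is matched by its reverse.
(C) not transitive: s R u and u R t but not s R t.

A, B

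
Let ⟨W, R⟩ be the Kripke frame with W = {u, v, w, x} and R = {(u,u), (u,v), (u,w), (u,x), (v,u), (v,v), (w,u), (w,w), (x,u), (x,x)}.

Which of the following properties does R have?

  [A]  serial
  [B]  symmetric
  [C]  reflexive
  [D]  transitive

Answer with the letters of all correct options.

A, B, C

(A) serial: every world has an R-successor.
(B) symmetric: every R-edge is matched by its reverse.
(C) reflexive: each world relates to itself.
(D) not transitive: v R u and u R w but not v R w.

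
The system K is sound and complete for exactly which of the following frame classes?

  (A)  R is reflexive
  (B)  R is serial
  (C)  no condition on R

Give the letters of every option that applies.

(A) this class determines T (= KT), not K.
(B) this class determines D, not K.
(C) K is sound and complete for exactly this class.

C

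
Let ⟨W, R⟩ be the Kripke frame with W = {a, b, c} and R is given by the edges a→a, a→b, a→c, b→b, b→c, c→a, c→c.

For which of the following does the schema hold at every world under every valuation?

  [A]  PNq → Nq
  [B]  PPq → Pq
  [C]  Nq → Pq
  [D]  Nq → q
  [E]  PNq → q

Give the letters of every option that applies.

R is reflexive: each world relates to itself.
R is not symmetric: a R b but not b R a.
R is not transitive: b R c and c R a but not b R a.
R is not euclidean: a R b and a R a but not b R a.
R is serial: every world has an R-successor.
(A) the dual of axiom 5: valid iff R is euclidean. R is not euclidean — not valid.
(B) PPq → Pq is the dual of axiom 4; it is valid on a frame exactly when R is transitive. R is not transitive, so not valid.
(C) Nq → Pq (axiom D) characterises the serial frames. R is serial — valid.
(D) Nq → q is axiom T; it is valid on a frame exactly when R is reflexive. R is reflexive, so valid.
(E) PNq → q (the dual of axiom B) characterises the symmetric frames. R is not symmetric — not valid.

C, D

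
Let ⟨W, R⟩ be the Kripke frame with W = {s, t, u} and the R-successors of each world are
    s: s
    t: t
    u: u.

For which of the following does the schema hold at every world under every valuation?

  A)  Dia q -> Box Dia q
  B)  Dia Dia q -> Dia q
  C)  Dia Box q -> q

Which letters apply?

A, B, C

R is symmetric: every R-edge is matched by its reverse.
R is transitive: R is closed under composition.
R is euclidean: any two R-successors of the same world are R-related.
(A) Dia q -> Box Dia q (axiom 5) characterises the euclidean frames. R is euclidean — valid.
(B) Dia Dia q -> Dia q (the dual of axiom 4) characterises the transitive frames. R is transitive — valid.
(C) Dia Box q -> q is the dual of axiom B; it is valid on a frame exactly when R is symmetric. R is symmetric, so valid.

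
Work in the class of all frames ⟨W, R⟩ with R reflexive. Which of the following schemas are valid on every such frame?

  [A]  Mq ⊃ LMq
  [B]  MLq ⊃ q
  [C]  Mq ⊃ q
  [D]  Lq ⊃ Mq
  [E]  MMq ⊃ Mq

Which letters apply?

A reflexive relation is serial.
(A) Mq ⊃ LMq is axiom 5, which corresponds to the euclidean property. Such an R need not be euclidean — not valid.
(B) MLq ⊃ q is the dual of axiom B; it is valid on a frame exactly when R is symmetric. Such an R need not be symmetric, so not valid.
(C) Mq ⊃ q is valid only on frames where every R-edge is a self-loop. Such an R need not be a subset of the identity — not valid.
(D) Lq ⊃ Mq is axiom D, which corresponds to seriality. Every such R is serial — valid.
(E) the dual of axiom 4: valid iff R is transitive. Such an R need not be transitive — not valid.

D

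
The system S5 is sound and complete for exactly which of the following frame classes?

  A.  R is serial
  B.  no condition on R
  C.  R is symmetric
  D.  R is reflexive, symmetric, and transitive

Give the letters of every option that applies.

(A) this class determines D, not S5.
(B) this class determines K, not S5.
(C) this class determines KB, not S5.
(D) S5 is sound and complete for exactly this class.

D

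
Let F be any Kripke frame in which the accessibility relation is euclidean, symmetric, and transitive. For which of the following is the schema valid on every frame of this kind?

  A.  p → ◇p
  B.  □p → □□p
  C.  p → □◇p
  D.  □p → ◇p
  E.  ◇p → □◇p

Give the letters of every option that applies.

B, C, E

(A) p → ◇p is the dual of axiom T; it is valid on a frame exactly when R is reflexive. Such an R need not be reflexive, so not valid.
(B) axiom 4: valid iff R is transitive. Every such R is transitive — valid.
(C) p → □◇p is axiom B; it is valid on a frame exactly when R is symmetric. Every such R is symmetric, so valid.
(D) □p → ◇p is axiom D, which corresponds to seriality. Such an R need not be serial — not valid.
(E) axiom 5: valid iff R is euclidean. Every such R is euclidean — valid.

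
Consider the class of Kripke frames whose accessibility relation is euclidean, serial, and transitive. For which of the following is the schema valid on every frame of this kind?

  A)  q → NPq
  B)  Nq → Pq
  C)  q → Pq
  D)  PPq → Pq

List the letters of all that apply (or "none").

B, D

(A) q → NPq is axiom B; it is valid on a frame exactly when R is symmetric. Such an R need not be symmetric, so not valid.
(B) axiom D: valid iff R is serial. Every such R is serial — valid.
(C) the dual of axiom T: valid iff R is reflexive. Such an R need not be reflexive — not valid.
(D) PPq → Pq is the dual of axiom 4, which corresponds to transitivity. Every such R is transitive — valid.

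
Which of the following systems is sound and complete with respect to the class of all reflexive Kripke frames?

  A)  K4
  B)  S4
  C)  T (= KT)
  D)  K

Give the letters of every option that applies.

(A) K4 is determined by the class of transitive frames.
(B) S4 is determined by the class of reflexive and transitive frames.
(C) T (= KT) is determined by exactly this class.
(D) K is determined by the class of arbitrary frames.

C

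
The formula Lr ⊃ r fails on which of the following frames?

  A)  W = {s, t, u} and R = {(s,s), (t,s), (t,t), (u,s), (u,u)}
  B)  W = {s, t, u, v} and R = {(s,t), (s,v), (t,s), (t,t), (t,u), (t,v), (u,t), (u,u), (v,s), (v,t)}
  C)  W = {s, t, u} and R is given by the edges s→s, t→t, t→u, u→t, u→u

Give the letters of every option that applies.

The schema Lr ⊃ r is axiom T; it is valid on a frame iff R is reflexive.
(A) R is reflexive (each world relates to itself), so the schema is valid here.
(B) R is not reflexive (not s R s), so the schema fails here.
(C) R is reflexive (each world relates to itself), so the schema is valid here.

B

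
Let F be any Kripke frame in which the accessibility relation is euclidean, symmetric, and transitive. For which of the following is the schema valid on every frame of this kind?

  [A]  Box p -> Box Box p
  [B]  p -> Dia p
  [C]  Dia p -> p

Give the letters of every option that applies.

(A) Box p -> Box Box p is axiom 4, which corresponds to transitivity. Every such R is transitive — valid.
(B) p -> Dia p is the dual of axiom T; it is valid on a frame exactly when R is reflexive. Such an R need not be reflexive, so not valid.
(C) Dia p -> p (the converse of T) corresponds to R being a subset of the identity. Such an R need not be a subset of the identity, so not valid.

A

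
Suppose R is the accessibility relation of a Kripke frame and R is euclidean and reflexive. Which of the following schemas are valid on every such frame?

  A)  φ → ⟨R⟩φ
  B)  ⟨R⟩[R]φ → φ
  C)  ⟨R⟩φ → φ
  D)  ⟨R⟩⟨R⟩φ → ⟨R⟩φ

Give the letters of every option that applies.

A reflexive euclidean relation is also symmetric (from wRw and wRv the euclidean condition gives vRw) and hence transitive; it is an equivalence relation.
(A) the dual of axiom T: valid iff R is reflexive. Every such R is reflexive — valid.
(B) the dual of axiom B: valid iff R is symmetric. Every such R is symmetric — valid.
(C) ⟨R⟩φ → φ (the converse of T) corresponds to R being a subset of the identity. Such an R need not be a subset of the identity, so not valid.
(D) ⟨R⟩⟨R⟩φ → ⟨R⟩φ (the dual of axiom 4) characterises the transitive frames. Every such R is transitive — valid.

A, B, D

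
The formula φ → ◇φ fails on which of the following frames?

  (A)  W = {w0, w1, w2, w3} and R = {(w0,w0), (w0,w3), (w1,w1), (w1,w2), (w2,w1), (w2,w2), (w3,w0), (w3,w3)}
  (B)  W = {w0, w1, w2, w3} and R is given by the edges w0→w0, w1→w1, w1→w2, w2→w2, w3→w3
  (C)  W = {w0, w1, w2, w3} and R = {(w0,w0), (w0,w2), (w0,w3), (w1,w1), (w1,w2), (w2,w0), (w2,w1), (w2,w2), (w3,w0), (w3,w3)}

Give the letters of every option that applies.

The schema φ → ◇φ is the dual of axiom T; it is valid on a frame iff R is reflexive.
(A) R is reflexive (each world relates to itself), so the schema is valid here.
(B) R is reflexive (each world relates to itself), so the schema is valid here.
(C) R is reflexive (each world relates to itself), so the schema is valid here.

none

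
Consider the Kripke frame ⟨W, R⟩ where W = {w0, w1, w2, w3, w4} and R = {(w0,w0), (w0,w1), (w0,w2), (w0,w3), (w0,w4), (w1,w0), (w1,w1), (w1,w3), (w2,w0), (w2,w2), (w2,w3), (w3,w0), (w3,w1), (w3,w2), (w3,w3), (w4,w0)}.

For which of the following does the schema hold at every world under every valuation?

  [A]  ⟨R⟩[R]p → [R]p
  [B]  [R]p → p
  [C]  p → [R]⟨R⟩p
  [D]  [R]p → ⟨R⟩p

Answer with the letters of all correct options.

C, D

R is not reflexive: not w4 R w4.
R is symmetric: every R-edge is matched by its reverse.
R is not euclidean: w0 R w1 and w0 R w2 but not w1 R w2.
R is serial: every world has an R-successor.
(A) ⟨R⟩[R]p → [R]p (the dual of axiom 5) characterises the euclidean frames. R is not euclidean — not valid.
(B) axiom T: valid iff R is reflexive. R is not reflexive — not valid.
(C) p → [R]⟨R⟩p is axiom B, which corresponds to symmetry. R is symmetric — valid.
(D) [R]p → ⟨R⟩p (axiom D) characterises the serial frames. R is serial — valid.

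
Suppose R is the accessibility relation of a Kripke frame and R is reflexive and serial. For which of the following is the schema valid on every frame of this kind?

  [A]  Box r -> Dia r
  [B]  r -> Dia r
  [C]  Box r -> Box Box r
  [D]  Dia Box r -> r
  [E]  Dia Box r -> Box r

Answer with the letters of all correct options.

A, B

(A) Box r -> Dia r is axiom D; it is valid on a frame exactly when R is serial. Every such R is serial, so valid.
(B) r -> Dia r is the dual of axiom T; it is valid on a frame exactly when R is reflexive. Every such R is reflexive, so valid.
(C) Box r -> Box Box r (axiom 4) characterises the transitive frames. Such an R need not be transitive — not valid.
(D) Dia Box r -> r is the dual of axiom B; it is valid on a frame exactly when R is symmetric. Such an R need not be symmetric, so not valid.
(E) Dia Box r -> Box r is the dual of axiom 5, which corresponds to the euclidean property. Such an R need not be euclidean — not valid.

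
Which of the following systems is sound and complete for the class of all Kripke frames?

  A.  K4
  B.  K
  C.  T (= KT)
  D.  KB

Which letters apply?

B

(A) K4 is determined by the class of transitive frames.
(B) K is determined by exactly this class.
(C) T (= KT) is determined by the class of reflexive frames.
(D) KB is determined by the class of symmetric frames.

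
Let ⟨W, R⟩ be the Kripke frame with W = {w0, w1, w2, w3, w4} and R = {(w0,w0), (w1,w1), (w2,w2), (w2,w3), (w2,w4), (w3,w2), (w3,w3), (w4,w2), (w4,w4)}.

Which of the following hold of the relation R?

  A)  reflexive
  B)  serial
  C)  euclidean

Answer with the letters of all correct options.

(A) reflexive: each world relates to itself.
(B) serial: every world has an R-successor.
(C) not euclidean: w2 R w3 and w2 R w4 but not w3 R w4.

A, B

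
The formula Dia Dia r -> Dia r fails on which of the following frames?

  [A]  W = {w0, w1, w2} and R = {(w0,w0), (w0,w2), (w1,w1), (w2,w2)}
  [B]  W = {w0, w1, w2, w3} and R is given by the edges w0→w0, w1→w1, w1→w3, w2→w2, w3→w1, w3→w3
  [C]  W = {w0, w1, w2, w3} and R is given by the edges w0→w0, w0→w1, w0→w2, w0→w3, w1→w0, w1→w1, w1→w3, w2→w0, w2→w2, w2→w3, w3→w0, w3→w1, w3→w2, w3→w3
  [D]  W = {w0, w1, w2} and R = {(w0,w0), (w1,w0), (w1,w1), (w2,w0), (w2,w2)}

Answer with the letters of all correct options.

C

The schema Dia Dia r -> Dia r is the dual of axiom 4; it is valid on a frame iff R is transitive.
(A) R is transitive (R is closed under composition), so the schema is valid here.
(B) R is transitive (R is closed under composition), so the schema is valid here.
(C) R is not transitive (w1 R w0 and w0 R w2 but not w1 R w2), so the schema fails here.
(D) R is transitive (R is closed under composition), so the schema is valid here.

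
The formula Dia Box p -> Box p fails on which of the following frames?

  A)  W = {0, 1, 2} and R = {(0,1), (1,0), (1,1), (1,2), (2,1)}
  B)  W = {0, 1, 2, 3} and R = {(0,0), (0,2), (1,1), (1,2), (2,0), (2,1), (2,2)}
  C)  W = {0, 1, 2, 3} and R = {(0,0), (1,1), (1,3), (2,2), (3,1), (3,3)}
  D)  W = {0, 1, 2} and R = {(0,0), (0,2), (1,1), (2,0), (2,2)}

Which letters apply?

The schema Dia Box p -> Box p is the dual of axiom 5; it is valid on a frame iff R is euclidean.
(A) R is not euclidean (1 R 0 and 1 R 2 but not 0 R 2), so the schema fails here.
(B) R is not euclidean (2 R 0 and 2 R 1 but not 0 R 1), so the schema fails here.
(C) R is euclidean (any two R-successors of the same world are R-related), so the schema is valid here.
(D) R is euclidean (any two R-successors of the same world are R-related), so the schema is valid here.

A, B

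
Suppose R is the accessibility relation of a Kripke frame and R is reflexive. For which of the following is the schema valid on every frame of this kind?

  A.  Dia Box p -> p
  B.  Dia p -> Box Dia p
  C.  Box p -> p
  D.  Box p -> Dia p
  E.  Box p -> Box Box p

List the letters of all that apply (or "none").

A reflexive relation is serial.
(A) Dia Box p -> p is the dual of axiom B, which corresponds to symmetry. Such an R need not be symmetric — not valid.
(B) axiom 5: valid iff R is euclidean. Such an R need not be euclidean — not valid.
(C) Box p -> p is axiom T, which corresponds to reflexivity. Every such R is reflexive — valid.
(D) Box p -> Dia p is axiom D, which corresponds to seriality. Every such R is serial — valid.
(E) Box p -> Box Box p is axiom 4, which corresponds to transitivity. Such an R need not be transitive — not valid.

C, D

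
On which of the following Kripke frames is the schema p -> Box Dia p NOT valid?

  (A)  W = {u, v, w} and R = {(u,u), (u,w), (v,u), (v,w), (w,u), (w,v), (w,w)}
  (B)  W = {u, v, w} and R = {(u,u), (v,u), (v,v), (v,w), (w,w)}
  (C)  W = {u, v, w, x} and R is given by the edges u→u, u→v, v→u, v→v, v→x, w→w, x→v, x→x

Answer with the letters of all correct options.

A, B

The schema p -> Box Dia p is axiom B; it is valid on a frame iff R is symmetric.
(A) R is not symmetric (v R u but not u R v), so the schema fails here.
(B) R is not symmetric (v R u but not u R v), so the schema fails here.
(C) R is symmetric (every R-edge is matched by its reverse), so the schema is valid here.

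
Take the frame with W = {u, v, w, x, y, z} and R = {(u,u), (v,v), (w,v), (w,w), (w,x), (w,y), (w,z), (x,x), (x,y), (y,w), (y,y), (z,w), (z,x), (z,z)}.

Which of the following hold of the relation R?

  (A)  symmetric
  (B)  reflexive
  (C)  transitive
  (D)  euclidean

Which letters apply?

(A) not symmetric: w R v but not v R w.
(B) reflexive: each world relates to itself.
(C) not transitive: x R y and y R w but not x R w.
(D) not euclidean: w R v and w R w but not v R w.

B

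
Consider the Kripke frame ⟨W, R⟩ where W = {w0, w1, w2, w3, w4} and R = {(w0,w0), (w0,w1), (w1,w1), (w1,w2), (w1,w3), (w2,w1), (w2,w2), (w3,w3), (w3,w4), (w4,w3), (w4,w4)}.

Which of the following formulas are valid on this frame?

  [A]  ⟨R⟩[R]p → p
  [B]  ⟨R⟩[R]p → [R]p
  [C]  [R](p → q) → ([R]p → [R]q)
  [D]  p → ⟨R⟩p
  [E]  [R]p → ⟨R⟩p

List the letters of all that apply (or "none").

C, D, E

R is reflexive: each world relates to itself.
R is not symmetric: w0 R w1 but not w1 R w0.
R is not euclidean: w0 R w1 and w0 R w0 but not w1 R w0.
R is serial: every world has an R-successor.
(A) ⟨R⟩[R]p → p (the dual of axiom B) characterises the symmetric frames. R is not symmetric — not valid.
(B) ⟨R⟩[R]p → [R]p is the dual of axiom 5, which corresponds to the euclidean property. R is not euclidean — not valid.
(C) [R](p → q) → ([R]p → [R]q) is the K axiom; it holds on all frames — valid.
(D) p → ⟨R⟩p is the dual of axiom T; it is valid on a frame exactly when R is reflexive. R is reflexive, so valid.
(E) [R]p → ⟨R⟩p is axiom D, which corresponds to seriality. R is serial — valid.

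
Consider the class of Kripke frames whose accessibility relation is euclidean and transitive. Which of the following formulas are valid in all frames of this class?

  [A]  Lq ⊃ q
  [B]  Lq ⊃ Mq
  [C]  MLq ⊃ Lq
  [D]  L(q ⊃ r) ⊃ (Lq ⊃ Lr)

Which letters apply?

(A) Lq ⊃ q is axiom T; it is valid on a frame exactly when R is reflexive. Such an R need not be reflexive, so not valid.
(B) axiom D: valid iff R is serial. Such an R need not be serial — not valid.
(C) the dual of axiom 5: valid iff R is euclidean. Every such R is euclidean — valid.
(D) L(q ⊃ r) ⊃ (Lq ⊃ Lr) is axiom K, valid on every Kripke frame — valid.

C, D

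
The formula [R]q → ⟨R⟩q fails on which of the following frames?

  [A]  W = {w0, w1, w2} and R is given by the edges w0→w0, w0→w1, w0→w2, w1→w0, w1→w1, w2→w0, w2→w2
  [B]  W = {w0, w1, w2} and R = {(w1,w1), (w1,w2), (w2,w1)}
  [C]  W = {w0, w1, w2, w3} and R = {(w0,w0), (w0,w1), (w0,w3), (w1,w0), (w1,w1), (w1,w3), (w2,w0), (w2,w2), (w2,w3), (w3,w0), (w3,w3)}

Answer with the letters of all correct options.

B

The schema [R]q → ⟨R⟩q is axiom D; it is valid on a frame iff R is serial.
(A) R is serial (every world has an R-successor), so the schema is valid here.
(B) R is not serial (w0 has no R-successor), so the schema fails here.
(C) R is serial (every world has an R-successor), so the schema is valid here.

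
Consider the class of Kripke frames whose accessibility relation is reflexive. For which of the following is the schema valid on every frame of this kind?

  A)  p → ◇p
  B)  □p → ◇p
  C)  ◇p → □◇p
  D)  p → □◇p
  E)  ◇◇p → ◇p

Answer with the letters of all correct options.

A reflexive relation is serial.
(A) p → ◇p is the dual of axiom T, which corresponds to reflexivity. Every such R is reflexive — valid.
(B) axiom D: valid iff R is serial. Every such R is serial — valid.
(C) ◇p → □◇p is axiom 5; it is valid on a frame exactly when R is euclidean. Such an R need not be euclidean, so not valid.
(D) p → □◇p is axiom B; it is valid on a frame exactly when R is symmetric. Such an R need not be symmetric, so not valid.
(E) ◇◇p → ◇p (the dual of axiom 4) characterises the transitive frames. Such an R need not be transitive — not valid.

A, B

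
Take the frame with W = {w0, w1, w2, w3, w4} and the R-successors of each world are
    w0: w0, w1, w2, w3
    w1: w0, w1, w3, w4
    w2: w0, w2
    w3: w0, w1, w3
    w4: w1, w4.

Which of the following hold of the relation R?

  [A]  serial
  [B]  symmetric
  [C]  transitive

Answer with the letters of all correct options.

A, B

(A) serial: every world has an R-successor.
(B) symmetric: every R-edge is matched by its reverse.
(C) not transitive: w0 R w1 and w1 R w4 but not w0 R w4.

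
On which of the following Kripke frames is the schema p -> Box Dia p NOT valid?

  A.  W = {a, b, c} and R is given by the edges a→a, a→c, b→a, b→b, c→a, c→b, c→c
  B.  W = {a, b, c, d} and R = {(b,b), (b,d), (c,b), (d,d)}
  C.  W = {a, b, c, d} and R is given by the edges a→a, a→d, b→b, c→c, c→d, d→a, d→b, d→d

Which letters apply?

A, B, C

The schema p -> Box Dia p is axiom B; it is valid on a frame iff R is symmetric.
(A) R is not symmetric (b R a but not a R b), so the schema fails here.
(B) R is not symmetric (b R d but not d R b), so the schema fails here.
(C) R is not symmetric (c R d but not d R c), so the schema fails here.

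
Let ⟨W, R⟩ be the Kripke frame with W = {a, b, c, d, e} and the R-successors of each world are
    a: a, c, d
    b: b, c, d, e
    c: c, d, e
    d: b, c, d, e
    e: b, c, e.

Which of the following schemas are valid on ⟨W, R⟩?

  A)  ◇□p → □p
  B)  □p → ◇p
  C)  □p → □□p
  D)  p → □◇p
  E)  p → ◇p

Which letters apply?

R is reflexive: each world relates to itself.
R is not symmetric: a R c but not c R a.
R is not transitive: a R c and c R e but not a R e.
R is not euclidean: a R c and a R a but not c R a.
R is serial: every world has an R-successor.
(A) the dual of axiom 5: valid iff R is euclidean. R is not euclidean — not valid.
(B) □p → ◇p (axiom D) characterises the serial frames. R is serial — valid.
(C) □p → □□p is axiom 4, which corresponds to transitivity. R is not transitive — not valid.
(D) p → □◇p (axiom B) characterises the symmetric frames. R is not symmetric — not valid.
(E) p → ◇p is the dual of axiom T, which corresponds to reflexivity. R is reflexive — valid.

B, E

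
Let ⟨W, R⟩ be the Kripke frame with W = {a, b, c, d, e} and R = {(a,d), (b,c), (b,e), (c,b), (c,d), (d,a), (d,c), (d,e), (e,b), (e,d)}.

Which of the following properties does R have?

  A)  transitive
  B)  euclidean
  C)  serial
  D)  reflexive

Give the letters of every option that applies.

C

(A) not transitive: a R d and d R a but not a R a.
(B) not euclidean: b R c and b R e but not c R e.
(C) serial: every world has an R-successor.
(D) not reflexive: not a R a.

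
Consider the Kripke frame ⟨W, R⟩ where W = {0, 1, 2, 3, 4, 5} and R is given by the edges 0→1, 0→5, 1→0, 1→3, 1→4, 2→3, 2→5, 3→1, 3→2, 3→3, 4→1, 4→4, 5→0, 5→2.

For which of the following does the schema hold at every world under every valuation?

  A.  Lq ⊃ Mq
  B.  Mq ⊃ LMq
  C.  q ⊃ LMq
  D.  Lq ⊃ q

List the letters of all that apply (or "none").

R is not reflexive: not 0 R 0.
R is symmetric: every R-edge is matched by its reverse.
R is not euclidean: 0 R 1 and 0 R 5 but not 1 R 5.
R is serial: every world has an R-successor.
(A) Lq ⊃ Mq (axiom D) characterises the serial frames. R is serial — valid.
(B) Mq ⊃ LMq (axiom 5) characterises the euclidean frames. R is not euclidean — not valid.
(C) q ⊃ LMq (axiom B) characterises the symmetric frames. R is symmetric — valid.
(D) Lq ⊃ q is axiom T; it is valid on a frame exactly when R is reflexive. R is not reflexive, so not valid.

A, C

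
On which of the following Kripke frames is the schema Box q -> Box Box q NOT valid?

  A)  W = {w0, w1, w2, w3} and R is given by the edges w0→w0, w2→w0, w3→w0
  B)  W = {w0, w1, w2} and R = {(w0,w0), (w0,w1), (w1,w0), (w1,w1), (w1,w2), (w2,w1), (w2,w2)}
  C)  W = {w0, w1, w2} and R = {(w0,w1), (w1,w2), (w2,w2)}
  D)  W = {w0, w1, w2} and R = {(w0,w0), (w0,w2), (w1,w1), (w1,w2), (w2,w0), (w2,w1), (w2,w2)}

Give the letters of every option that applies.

B, C, D

The schema Box q -> Box Box q is axiom 4; it is valid on a frame iff R is transitive.
(A) R is transitive (R is closed under composition), so the schema is valid here.
(B) R is not transitive (w0 R w1 and w1 R w2 but not w0 R w2), so the schema fails here.
(C) R is not transitive (w0 R w1 and w1 R w2 but not w0 R w2), so the schema fails here.
(D) R is not transitive (w0 R w2 and w2 R w1 but not w0 R w1), so the schema fails here.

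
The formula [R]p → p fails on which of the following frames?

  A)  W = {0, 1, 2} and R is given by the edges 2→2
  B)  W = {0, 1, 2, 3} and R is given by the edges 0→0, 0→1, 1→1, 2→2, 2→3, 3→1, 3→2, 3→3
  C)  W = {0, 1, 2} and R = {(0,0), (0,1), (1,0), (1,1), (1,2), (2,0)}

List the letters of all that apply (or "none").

A, C

The schema [R]p → p is axiom T; it is valid on a frame iff R is reflexive.
(A) R is not reflexive (not 0 R 0), so the schema fails here.
(B) R is reflexive (each world relates to itself), so the schema is valid here.
(C) R is not reflexive (not 2 R 2), so the schema fails here.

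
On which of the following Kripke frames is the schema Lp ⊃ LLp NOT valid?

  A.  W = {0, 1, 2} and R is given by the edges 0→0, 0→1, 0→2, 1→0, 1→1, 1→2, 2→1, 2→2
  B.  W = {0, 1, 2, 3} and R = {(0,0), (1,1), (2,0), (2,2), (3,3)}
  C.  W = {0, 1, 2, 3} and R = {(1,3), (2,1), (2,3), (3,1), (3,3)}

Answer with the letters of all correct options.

The schema Lp ⊃ LLp is axiom 4; it is valid on a frame iff R is transitive.
(A) R is not transitive (2 R 1 and 1 R 0 but not 2 R 0), so the schema fails here.
(B) R is transitive (R is closed under composition), so the schema is valid here.
(C) R is not transitive (1 R 3 and 3 R 1 but not 1 R 1), so the schema fails here.

A, C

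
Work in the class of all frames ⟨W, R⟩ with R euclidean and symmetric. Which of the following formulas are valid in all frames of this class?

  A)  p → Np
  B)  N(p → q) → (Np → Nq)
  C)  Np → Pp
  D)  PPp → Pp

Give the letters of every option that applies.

A symmetric euclidean relation is transitive (uRv and vRw give vRu by symmetry, then uRw by the euclidean condition, applied at v).
(A) p → Np is equivalent to ◇p→p; it holds exactly when R ⊆ identity. Such an R need not be a subset of the identity — not valid.
(B) N(p → q) → (Np → Nq) is axiom K, valid on every Kripke frame — valid.
(C) Np → Pp is axiom D, which corresponds to seriality. Such an R need not be serial — not valid.
(D) PPp → Pp is the dual of axiom 4, which corresponds to transitivity. Every such R is transitive — valid.

B, D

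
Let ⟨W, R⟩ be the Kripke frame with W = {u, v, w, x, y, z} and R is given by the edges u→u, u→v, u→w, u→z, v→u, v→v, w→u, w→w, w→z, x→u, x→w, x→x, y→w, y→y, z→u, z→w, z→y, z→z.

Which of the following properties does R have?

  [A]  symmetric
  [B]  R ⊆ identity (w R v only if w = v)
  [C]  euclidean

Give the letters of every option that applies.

none

(A) not symmetric: x R u but not u R x.
(B) not ⊆ identity: u R v with u ≠ v.
(C) not euclidean: u R v and u R w but not v R w.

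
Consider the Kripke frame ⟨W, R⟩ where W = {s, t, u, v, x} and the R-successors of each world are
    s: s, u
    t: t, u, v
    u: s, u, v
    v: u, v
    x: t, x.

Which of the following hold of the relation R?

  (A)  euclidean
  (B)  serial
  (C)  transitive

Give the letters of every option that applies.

(A) not euclidean: t R u and t R t but not u R t.
(B) serial: every world has an R-successor.
(C) not transitive: s R u and u R v but not s R v.

B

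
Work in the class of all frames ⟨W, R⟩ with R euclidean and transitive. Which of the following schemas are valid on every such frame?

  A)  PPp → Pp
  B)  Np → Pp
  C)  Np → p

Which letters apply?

(A) PPp → Pp is the dual of axiom 4, which corresponds to transitivity. Every such R is transitive — valid.
(B) Np → Pp is axiom D; it is valid on a frame exactly when R is serial. Such an R need not be serial, so not valid.
(C) Np → p is axiom T, which corresponds to reflexivity. Such an R need not be reflexive — not valid.

A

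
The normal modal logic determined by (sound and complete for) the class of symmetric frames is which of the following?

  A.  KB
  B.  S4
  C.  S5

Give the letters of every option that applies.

A

(A) KB is determined by exactly this class.
(B) S4 is determined by the class of reflexive and transitive frames.
(C) S5 is determined by the class of reflexive, symmetric, and transitive frames.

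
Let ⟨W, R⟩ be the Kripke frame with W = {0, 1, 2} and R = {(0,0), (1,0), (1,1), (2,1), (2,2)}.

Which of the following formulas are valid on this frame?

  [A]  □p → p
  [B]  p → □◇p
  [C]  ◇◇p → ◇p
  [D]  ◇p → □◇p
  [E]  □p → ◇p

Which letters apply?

A, E

R is reflexive: each world relates to itself.
R is not symmetric: 1 R 0 but not 0 R 1.
R is not transitive: 2 R 1 and 1 R 0 but not 2 R 0.
R is not euclidean: 1 R 0 and 1 R 1 but not 0 R 1.
R is serial: every world has an R-successor.
(A) axiom T: valid iff R is reflexive. R is reflexive — valid.
(B) p → □◇p (axiom B) characterises the symmetric frames. R is not symmetric — not valid.
(C) ◇◇p → ◇p is the dual of axiom 4, which corresponds to transitivity. R is not transitive — not valid.
(D) axiom 5: valid iff R is euclidean. R is not euclidean — not valid.
(E) □p → ◇p is axiom D; it is valid on a frame exactly when R is serial. R is serial, so valid.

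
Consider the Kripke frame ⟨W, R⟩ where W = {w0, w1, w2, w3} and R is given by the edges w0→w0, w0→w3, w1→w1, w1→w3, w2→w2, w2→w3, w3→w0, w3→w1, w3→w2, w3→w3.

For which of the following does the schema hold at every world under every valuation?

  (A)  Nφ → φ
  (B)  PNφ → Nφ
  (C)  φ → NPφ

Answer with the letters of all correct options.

A, C

R is reflexive: each world relates to itself.
R is symmetric: every R-edge is matched by its reverse.
R is not euclidean: w3 R w0 and w3 R w1 but not w0 R w1.
(A) axiom T: valid iff R is reflexive. R is reflexive — valid.
(B) PNφ → Nφ (the dual of axiom 5) characterises the euclidean frames. R is not euclidean — not valid.
(C) φ → NPφ (axiom B) characterises the symmetric frames. R is symmetric — valid.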